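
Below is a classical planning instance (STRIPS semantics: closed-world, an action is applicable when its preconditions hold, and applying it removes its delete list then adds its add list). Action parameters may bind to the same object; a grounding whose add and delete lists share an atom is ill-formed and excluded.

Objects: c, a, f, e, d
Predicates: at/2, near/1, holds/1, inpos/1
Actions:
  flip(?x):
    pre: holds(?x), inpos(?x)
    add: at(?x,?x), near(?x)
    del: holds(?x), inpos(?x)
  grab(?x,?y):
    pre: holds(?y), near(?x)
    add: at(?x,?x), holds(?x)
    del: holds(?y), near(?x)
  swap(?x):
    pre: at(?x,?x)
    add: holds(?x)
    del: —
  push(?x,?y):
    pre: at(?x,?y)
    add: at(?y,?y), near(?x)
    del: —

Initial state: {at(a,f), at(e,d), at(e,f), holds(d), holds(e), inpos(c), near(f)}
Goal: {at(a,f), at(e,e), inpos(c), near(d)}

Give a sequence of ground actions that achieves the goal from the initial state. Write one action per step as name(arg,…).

push(e,d); grab(e,d); push(d,d)

1. push(e,d)  →  {at(a,f), at(d,d), at(e,d), at(e,f), holds(d), holds(e), inpos(c), near(e), near(f)}
2. grab(e,d)  →  {at(a,f), at(d,d), at(e,d), at(e,e), at(e,f), holds(e), inpos(c), near(f)}
3. push(d,d)  →  {at(a,f), at(d,d), at(e,d), at(e,e), at(e,f), holds(e), inpos(c), near(d), near(f)}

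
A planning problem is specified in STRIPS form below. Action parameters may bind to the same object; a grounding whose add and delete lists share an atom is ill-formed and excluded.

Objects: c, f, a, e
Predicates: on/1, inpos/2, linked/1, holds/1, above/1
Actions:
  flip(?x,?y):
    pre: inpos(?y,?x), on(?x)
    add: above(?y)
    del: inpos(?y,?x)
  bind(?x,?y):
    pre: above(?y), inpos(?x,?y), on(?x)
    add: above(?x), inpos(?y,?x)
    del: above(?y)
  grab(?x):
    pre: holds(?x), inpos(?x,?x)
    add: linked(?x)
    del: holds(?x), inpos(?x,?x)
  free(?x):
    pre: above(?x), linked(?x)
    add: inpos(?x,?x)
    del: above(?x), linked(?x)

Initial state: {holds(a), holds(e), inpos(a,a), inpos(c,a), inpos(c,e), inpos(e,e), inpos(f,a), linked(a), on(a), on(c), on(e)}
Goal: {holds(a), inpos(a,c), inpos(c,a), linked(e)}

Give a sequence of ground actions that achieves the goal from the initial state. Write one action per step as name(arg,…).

1. flip(a,a)  →  {above(a), holds(a), holds(e), inpos(c,a), inpos(c,e), inpos(e,e), inpos(f,a), linked(a), on(a), on(c), on(e)}
2. bind(c,a)  →  {above(c), holds(a), holds(e), inpos(a,c), inpos(c,a), inpos(c,e), inpos(e,e), inpos(f,a), linked(a), on(a), on(c), on(e)}
3. grab(e)  →  {above(c), holds(a), inpos(a,c), inpos(c,a), inpos(c,e), inpos(f,a), linked(a), linked(e), on(a), on(c), on(e)}

flip(a,a); bind(c,a); grab(e)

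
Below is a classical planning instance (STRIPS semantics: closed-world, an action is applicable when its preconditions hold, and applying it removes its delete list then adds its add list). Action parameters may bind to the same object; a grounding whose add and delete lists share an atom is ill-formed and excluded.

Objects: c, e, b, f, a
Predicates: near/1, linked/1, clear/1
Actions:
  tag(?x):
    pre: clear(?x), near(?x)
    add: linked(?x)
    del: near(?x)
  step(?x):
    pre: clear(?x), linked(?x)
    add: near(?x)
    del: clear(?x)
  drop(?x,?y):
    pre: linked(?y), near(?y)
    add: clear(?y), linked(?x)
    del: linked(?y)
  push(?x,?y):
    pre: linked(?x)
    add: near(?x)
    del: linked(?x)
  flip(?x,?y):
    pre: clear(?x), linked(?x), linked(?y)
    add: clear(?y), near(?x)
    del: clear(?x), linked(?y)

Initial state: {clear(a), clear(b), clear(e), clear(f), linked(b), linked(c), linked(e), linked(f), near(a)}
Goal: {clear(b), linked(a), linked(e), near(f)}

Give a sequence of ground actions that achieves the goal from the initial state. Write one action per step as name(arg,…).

tag(a); step(f)

1. tag(a)  →  {clear(a), clear(b), clear(e), clear(f), linked(a), linked(b), linked(c), linked(e), linked(f)}
2. step(f)  →  {clear(a), clear(b), clear(e), linked(a), linked(b), linked(c), linked(e), linked(f), near(f)}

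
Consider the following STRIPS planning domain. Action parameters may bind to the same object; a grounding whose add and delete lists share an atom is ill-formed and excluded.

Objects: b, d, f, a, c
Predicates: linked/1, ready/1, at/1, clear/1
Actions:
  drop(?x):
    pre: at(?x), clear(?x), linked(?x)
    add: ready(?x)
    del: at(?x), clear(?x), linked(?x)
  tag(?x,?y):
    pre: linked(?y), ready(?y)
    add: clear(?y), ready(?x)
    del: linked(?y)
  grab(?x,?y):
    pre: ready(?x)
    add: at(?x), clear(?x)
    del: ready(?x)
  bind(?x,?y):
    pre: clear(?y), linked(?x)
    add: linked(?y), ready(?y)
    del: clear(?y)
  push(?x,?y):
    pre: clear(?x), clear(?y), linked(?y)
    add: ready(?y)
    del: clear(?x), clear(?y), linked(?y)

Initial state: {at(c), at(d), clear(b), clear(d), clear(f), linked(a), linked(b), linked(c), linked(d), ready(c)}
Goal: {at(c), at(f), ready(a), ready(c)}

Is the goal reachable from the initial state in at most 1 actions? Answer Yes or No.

1. tag(a,c)  →  {at(c), at(d), clear(b), clear(c), clear(d), clear(f), linked(a), linked(b), linked(d), ready(a), ready(c)}
2. tag(f,a)  →  {at(c), at(d), clear(a), clear(b), clear(c), clear(d), clear(f), linked(b), linked(d), ready(a), ready(c), ready(f)}
3. grab(f,b)  →  {at(c), at(d), at(f), clear(a), clear(b), clear(c), clear(d), clear(f), linked(b), linked(d), ready(a), ready(c)}
optimal plan length = 3; 3 > 1

No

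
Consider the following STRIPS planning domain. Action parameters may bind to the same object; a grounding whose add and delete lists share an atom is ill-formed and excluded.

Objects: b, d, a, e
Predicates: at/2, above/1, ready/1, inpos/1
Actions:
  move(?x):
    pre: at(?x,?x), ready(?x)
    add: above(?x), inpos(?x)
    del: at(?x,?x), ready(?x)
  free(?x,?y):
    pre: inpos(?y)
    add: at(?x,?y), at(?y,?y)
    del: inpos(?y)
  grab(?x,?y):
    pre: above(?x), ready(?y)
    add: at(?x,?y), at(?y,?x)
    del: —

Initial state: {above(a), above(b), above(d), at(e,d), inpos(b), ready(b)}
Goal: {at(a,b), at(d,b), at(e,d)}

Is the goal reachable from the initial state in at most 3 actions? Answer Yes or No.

1. free(d,b)  →  {above(a), above(b), above(d), at(b,b), at(d,b), at(e,d), ready(b)}
2. grab(a,b)  →  {above(a), above(b), above(d), at(a,b), at(b,a), at(b,b), at(d,b), at(e,d), ready(b)}
optimal plan length = 2; 2 ≤ 3

Yes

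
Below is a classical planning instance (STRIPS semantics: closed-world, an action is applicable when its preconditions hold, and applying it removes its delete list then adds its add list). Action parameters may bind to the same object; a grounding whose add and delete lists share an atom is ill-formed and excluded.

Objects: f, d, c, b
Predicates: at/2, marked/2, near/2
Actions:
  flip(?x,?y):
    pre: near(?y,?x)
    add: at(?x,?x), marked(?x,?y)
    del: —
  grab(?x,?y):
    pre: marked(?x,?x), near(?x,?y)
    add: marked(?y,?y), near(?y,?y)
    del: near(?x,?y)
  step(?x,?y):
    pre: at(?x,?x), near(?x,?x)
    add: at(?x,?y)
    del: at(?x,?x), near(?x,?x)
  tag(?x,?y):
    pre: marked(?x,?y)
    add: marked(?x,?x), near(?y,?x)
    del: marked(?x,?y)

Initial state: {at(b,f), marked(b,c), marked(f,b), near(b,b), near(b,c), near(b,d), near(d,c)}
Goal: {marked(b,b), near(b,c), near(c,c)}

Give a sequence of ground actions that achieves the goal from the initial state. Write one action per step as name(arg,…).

flip(b,b); grab(b,d); grab(d,c)

1. flip(b,b)  →  {at(b,b), at(b,f), marked(b,b), marked(b,c), marked(f,b), near(b,b), near(b,c), near(b,d), near(d,c)}
2. grab(b,d)  →  {at(b,b), at(b,f), marked(b,b), marked(b,c), marked(d,d), marked(f,b), near(b,b), near(b,c), near(d,c), near(d,d)}
3. grab(d,c)  →  {at(b,b), at(b,f), marked(b,b), marked(b,c), marked(c,c), marked(d,d), marked(f,b), near(b,b), near(b,c), near(c,c), near(d,d)}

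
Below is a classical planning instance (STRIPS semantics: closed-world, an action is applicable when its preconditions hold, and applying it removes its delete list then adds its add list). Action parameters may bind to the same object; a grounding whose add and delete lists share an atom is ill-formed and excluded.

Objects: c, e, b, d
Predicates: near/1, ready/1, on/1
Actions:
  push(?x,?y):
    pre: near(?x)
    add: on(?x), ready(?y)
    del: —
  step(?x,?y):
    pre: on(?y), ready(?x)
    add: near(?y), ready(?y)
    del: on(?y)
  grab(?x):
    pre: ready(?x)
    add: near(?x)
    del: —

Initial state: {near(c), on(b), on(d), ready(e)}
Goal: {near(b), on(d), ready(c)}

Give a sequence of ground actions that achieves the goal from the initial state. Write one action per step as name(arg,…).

push(c,c); step(c,b)

1. push(c,c)  →  {near(c), on(b), on(c), on(d), ready(c), ready(e)}
2. step(c,b)  →  {near(b), near(c), on(c), on(d), ready(b), ready(c), ready(e)}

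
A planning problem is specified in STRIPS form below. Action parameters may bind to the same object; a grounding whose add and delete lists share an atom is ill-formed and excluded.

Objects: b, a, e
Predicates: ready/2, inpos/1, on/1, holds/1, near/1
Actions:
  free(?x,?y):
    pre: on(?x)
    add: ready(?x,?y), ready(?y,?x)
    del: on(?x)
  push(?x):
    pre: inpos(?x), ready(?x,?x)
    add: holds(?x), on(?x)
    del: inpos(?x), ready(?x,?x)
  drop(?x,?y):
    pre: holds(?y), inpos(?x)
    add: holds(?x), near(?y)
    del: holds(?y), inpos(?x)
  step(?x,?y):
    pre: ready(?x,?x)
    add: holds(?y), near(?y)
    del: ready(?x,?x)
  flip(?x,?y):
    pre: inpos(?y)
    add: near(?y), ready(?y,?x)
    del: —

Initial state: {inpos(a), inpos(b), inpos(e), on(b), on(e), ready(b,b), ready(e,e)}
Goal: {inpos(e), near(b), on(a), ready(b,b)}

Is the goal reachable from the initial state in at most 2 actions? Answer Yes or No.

1. step(e,b)  →  {holds(b), inpos(a), inpos(b), inpos(e), near(b), on(b), on(e), ready(b,b)}
2. flip(a,a)  →  {holds(b), inpos(a), inpos(b), inpos(e), near(a), near(b), on(b), on(e), ready(a,a), ready(b,b)}
3. push(a)  →  {holds(a), holds(b), inpos(b), inpos(e), near(a), near(b), on(a), on(b), on(e), ready(b,b)}
optimal plan length = 3; 3 > 2

No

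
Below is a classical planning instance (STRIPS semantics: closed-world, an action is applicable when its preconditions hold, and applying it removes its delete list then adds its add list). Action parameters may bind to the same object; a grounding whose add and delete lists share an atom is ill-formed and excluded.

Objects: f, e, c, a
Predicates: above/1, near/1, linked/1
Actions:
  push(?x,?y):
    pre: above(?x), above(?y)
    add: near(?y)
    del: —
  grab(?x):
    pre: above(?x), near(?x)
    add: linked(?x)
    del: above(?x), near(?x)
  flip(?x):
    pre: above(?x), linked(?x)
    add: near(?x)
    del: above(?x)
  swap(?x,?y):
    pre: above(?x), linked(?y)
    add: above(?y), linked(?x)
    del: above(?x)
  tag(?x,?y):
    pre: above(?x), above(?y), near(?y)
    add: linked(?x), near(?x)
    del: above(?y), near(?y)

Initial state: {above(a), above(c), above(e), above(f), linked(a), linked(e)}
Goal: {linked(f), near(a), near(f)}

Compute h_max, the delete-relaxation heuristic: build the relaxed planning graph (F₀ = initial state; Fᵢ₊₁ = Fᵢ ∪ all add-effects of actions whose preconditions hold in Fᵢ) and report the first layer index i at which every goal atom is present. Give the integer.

1

F0 = init (6 atoms)
F1 = F0 ∪ {linked(c), linked(f), near(a), near(c), near(e), near(f)}  (12 atoms)
goal ⊆ F1  ⇒  h_max = 1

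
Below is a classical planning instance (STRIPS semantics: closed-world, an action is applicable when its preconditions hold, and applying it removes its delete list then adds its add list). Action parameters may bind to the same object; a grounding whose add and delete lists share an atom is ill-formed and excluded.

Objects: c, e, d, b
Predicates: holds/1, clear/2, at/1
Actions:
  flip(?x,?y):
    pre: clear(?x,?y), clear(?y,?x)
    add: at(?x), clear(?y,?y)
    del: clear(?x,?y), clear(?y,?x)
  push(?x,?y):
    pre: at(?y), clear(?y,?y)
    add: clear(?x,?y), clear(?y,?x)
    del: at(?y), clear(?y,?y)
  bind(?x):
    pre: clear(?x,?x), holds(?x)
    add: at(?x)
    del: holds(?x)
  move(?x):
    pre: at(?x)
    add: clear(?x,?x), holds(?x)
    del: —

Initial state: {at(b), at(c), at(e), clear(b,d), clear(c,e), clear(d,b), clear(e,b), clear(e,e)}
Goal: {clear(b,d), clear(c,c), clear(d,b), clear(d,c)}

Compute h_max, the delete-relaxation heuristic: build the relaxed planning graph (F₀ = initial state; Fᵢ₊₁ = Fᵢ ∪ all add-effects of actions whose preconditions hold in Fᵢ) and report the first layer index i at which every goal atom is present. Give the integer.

2

F0 = init (8 atoms)
F1 = F0 ∪ {at(d), clear(b,b), clear(b,e), clear(c,c), clear(d,d), clear(d,e), clear(e,c), clear(e,d), holds(b), holds(c), holds(e)}  (19 atoms)
F2 = F1 ∪ {clear(b,c), clear(c,b), clear(c,d), clear(d,c), holds(d)}  (24 atoms)
goal ⊆ F2  ⇒  h_max = 2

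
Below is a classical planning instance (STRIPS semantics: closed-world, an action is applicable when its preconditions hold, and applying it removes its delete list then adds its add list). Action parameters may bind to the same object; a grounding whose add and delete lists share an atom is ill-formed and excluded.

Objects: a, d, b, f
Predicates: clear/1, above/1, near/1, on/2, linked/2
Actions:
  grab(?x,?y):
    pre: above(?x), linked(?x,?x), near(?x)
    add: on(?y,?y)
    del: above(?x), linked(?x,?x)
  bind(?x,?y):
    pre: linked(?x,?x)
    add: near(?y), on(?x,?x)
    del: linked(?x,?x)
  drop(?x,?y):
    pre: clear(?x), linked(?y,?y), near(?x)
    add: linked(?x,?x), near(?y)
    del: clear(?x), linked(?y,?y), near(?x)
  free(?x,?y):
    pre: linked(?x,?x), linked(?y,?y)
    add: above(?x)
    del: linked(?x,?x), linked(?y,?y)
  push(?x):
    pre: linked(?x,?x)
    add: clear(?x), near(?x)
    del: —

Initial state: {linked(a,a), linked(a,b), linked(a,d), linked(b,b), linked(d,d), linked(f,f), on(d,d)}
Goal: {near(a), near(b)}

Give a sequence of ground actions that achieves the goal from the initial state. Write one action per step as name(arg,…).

bind(a,a); bind(d,b)

1. bind(a,a)  →  {linked(a,b), linked(a,d), linked(b,b), linked(d,d), linked(f,f), near(a), on(a,a), on(d,d)}
2. bind(d,b)  →  {linked(a,b), linked(a,d), linked(b,b), linked(f,f), near(a), near(b), on(a,a), on(d,d)}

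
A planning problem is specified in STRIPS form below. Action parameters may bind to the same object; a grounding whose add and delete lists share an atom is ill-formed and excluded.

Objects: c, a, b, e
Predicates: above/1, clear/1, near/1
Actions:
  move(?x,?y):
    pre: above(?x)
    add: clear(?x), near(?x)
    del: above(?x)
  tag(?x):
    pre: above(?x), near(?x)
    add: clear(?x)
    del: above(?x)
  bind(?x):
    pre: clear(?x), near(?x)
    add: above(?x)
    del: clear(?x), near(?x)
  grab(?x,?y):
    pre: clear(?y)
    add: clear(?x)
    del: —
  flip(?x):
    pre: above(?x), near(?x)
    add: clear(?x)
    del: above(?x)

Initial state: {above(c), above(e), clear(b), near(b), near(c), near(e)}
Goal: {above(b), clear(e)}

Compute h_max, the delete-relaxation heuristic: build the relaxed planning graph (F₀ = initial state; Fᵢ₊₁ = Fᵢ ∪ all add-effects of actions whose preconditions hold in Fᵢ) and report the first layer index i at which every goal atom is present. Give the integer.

F0 = init (6 atoms)
F1 = F0 ∪ {above(b), clear(a), clear(c), clear(e)}  (10 atoms)
goal ⊆ F1  ⇒  h_max = 1

1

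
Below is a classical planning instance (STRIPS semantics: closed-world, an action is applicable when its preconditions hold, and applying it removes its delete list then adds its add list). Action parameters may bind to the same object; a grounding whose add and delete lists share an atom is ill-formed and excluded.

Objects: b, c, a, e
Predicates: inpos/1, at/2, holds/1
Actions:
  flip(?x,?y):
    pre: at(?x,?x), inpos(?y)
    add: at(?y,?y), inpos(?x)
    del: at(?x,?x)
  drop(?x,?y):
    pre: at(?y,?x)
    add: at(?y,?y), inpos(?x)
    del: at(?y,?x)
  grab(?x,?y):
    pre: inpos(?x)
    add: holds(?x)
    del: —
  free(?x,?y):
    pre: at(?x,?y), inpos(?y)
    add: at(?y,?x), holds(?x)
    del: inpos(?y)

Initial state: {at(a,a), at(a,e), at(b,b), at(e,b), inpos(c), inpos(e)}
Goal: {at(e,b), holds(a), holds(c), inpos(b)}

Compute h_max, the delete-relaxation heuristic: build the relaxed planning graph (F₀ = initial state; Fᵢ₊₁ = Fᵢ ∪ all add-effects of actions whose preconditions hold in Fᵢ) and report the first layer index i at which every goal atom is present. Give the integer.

F0 = init (6 atoms)
F1 = F0 ∪ {at(c,c), at(e,a), at(e,e), holds(a), holds(c), holds(e), inpos(a), inpos(b)}  (14 atoms)
goal ⊆ F1  ⇒  h_max = 1

1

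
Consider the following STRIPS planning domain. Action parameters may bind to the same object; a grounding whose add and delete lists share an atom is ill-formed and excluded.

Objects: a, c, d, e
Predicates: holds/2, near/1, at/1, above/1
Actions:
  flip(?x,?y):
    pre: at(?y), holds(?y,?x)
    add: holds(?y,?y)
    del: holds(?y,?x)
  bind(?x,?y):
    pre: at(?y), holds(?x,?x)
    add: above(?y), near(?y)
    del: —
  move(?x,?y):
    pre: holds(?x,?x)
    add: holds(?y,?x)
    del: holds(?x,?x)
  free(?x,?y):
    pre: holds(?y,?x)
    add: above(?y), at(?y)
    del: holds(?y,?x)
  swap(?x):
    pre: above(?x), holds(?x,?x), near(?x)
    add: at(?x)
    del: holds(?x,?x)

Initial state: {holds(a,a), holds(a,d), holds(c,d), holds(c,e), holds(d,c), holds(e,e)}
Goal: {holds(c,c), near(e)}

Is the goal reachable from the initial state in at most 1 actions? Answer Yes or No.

1. free(d,c)  →  {above(c), at(c), holds(a,a), holds(a,d), holds(c,e), holds(d,c), holds(e,e)}
2. flip(e,c)  →  {above(c), at(c), holds(a,a), holds(a,d), holds(c,c), holds(d,c), holds(e,e)}
3. free(e,e)  →  {above(c), above(e), at(c), at(e), holds(a,a), holds(a,d), holds(c,c), holds(d,c)}
4. bind(a,e)  →  {above(c), above(e), at(c), at(e), holds(a,a), holds(a,d), holds(c,c), holds(d,c), near(e)}
optimal plan length = 4; 4 > 1

No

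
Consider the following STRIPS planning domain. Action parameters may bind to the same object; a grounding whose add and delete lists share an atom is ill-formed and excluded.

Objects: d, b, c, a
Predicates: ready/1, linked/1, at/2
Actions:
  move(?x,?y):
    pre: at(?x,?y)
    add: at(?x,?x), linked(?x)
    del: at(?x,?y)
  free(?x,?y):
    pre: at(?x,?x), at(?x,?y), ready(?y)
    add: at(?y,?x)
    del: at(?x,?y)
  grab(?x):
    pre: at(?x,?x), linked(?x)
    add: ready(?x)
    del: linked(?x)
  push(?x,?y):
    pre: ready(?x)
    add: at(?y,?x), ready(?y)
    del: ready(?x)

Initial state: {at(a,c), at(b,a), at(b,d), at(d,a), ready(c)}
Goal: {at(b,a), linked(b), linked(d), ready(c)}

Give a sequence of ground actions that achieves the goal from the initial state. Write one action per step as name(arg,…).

1. move(d,a)  →  {at(a,c), at(b,a), at(b,d), at(d,d), linked(d), ready(c)}
2. move(b,d)  →  {at(a,c), at(b,a), at(b,b), at(d,d), linked(b), linked(d), ready(c)}

move(d,a); move(b,d)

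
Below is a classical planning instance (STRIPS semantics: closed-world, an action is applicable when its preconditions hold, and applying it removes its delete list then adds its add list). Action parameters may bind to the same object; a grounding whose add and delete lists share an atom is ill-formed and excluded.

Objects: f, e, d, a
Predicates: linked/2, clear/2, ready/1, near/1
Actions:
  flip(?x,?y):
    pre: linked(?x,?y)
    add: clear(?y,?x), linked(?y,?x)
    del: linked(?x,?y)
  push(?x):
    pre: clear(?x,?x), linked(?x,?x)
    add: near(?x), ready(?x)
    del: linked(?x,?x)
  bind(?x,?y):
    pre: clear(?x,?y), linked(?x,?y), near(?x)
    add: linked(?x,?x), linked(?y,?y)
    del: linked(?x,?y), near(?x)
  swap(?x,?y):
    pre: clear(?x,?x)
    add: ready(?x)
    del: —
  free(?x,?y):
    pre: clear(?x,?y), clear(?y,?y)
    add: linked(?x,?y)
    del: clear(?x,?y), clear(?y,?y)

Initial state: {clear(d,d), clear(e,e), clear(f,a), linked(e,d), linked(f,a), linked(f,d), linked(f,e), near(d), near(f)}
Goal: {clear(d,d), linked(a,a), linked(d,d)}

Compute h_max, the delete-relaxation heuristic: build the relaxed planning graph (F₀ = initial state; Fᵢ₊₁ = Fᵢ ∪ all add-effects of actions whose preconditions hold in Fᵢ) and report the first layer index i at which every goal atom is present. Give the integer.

1

F0 = init (9 atoms)
F1 = F0 ∪ {clear(a,f), clear(d,e), clear(d,f), clear(e,f), linked(a,a), linked(a,f), linked(d,d), linked(d,e), linked(d,f), linked(e,e), linked(e,f), linked(f,f), ready(d), ready(e)}  (23 atoms)
goal ⊆ F1  ⇒  h_max = 1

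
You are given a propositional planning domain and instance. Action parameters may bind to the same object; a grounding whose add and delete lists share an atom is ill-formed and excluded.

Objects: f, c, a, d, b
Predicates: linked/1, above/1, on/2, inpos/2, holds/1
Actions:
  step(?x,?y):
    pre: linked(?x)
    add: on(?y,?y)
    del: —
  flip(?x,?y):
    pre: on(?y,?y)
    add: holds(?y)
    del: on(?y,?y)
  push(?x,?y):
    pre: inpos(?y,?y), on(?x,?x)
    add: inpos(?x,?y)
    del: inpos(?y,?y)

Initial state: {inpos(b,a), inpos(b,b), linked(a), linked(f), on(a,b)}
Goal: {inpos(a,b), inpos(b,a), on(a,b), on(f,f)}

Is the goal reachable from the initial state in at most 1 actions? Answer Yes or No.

No

1. step(f,f)  →  {inpos(b,a), inpos(b,b), linked(a), linked(f), on(a,b), on(f,f)}
2. step(f,a)  →  {inpos(b,a), inpos(b,b), linked(a), linked(f), on(a,a), on(a,b), on(f,f)}
3. push(a,b)  →  {inpos(a,b), inpos(b,a), linked(a), linked(f), on(a,a), on(a,b), on(f,f)}
optimal plan length = 3; 3 > 1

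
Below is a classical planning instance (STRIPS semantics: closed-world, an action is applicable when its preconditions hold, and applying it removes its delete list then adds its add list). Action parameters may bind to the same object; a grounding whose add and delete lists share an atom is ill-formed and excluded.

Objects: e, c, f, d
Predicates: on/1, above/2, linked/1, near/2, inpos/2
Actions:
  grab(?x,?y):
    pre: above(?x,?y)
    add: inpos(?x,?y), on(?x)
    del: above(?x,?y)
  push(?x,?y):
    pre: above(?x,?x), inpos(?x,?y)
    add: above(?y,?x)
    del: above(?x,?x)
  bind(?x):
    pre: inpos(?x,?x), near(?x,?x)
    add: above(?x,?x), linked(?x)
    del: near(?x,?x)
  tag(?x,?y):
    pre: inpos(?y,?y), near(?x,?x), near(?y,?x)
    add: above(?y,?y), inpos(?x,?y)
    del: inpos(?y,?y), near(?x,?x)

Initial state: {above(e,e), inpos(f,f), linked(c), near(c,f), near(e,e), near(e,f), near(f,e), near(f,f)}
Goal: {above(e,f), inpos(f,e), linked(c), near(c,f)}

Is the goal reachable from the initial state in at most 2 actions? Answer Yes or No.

No

1. grab(e,e)  →  {inpos(e,e), inpos(f,f), linked(c), near(c,f), near(e,e), near(e,f), near(f,e), near(f,f), on(e)}
2. tag(e,f)  →  {above(f,f), inpos(e,e), inpos(e,f), linked(c), near(c,f), near(e,f), near(f,e), near(f,f), on(e)}
3. tag(f,e)  →  {above(e,e), above(f,f), inpos(e,f), inpos(f,e), linked(c), near(c,f), near(e,f), near(f,e), on(e)}
4. push(f,e)  →  {above(e,e), above(e,f), inpos(e,f), inpos(f,e), linked(c), near(c,f), near(e,f), near(f,e), on(e)}
optimal plan length = 4; 4 > 2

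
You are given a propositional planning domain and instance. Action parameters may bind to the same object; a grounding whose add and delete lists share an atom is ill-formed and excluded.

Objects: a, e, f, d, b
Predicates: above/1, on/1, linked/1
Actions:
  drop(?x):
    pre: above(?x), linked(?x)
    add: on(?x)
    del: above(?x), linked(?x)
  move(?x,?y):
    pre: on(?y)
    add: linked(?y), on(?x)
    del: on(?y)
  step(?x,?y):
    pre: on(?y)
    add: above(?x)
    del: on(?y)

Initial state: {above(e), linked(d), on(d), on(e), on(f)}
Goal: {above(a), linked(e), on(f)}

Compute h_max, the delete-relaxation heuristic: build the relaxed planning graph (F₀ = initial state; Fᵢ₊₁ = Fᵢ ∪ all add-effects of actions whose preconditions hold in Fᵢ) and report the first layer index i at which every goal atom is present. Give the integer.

1

F0 = init (5 atoms)
F1 = F0 ∪ {above(a), above(b), above(d), above(f), linked(e), linked(f), on(a), on(b)}  (13 atoms)
goal ⊆ F1  ⇒  h_max = 1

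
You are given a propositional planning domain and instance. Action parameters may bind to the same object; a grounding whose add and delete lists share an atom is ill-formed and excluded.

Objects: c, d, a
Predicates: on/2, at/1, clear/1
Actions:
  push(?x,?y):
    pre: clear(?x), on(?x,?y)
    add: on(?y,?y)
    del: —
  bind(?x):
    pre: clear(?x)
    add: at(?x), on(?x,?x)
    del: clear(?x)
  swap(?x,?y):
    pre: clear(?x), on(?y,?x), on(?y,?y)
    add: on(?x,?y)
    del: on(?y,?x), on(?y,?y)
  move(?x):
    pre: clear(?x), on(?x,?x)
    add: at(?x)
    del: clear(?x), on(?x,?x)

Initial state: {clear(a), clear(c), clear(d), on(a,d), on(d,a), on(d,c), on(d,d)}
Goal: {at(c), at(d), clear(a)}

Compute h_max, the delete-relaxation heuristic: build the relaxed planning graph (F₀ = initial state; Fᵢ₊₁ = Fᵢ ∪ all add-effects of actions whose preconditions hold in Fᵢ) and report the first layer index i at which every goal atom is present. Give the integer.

1

F0 = init (7 atoms)
F1 = F0 ∪ {at(a), at(c), at(d), on(a,a), on(c,c), on(c,d)}  (13 atoms)
goal ⊆ F1  ⇒  h_max = 1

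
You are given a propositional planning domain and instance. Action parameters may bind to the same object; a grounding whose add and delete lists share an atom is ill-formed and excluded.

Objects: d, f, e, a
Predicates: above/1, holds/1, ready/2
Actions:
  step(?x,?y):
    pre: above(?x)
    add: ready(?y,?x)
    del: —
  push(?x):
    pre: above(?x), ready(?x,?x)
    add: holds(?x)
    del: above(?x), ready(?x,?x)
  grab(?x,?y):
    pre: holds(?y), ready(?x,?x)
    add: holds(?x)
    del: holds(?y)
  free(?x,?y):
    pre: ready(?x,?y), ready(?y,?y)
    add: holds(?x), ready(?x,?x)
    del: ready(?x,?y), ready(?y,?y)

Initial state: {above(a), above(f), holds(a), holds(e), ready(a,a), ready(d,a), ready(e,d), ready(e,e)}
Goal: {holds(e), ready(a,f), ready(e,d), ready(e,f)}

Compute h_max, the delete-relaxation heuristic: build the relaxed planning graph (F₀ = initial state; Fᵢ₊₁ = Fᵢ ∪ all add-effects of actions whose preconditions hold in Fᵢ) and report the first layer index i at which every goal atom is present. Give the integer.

F0 = init (8 atoms)
F1 = F0 ∪ {holds(d), ready(a,f), ready(d,d), ready(d,f), ready(e,a), ready(e,f), ready(f,a), ready(f,f)}  (16 atoms)
goal ⊆ F1  ⇒  h_max = 1

1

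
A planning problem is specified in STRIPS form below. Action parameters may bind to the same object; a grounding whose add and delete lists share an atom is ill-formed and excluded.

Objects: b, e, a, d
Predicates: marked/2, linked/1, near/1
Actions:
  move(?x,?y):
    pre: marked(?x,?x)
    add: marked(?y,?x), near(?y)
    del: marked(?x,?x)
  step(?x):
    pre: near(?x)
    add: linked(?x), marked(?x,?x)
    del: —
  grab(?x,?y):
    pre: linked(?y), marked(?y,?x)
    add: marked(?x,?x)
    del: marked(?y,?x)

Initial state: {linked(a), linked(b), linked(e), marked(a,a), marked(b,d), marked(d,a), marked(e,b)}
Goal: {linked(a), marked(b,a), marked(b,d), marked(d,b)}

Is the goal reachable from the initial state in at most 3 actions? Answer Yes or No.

1. move(a,b)  →  {linked(a), linked(b), linked(e), marked(b,a), marked(b,d), marked(d,a), marked(e,b), near(b)}
2. step(b)  →  {linked(a), linked(b), linked(e), marked(b,a), marked(b,b), marked(b,d), marked(d,a), marked(e,b), near(b)}
3. move(b,d)  →  {linked(a), linked(b), linked(e), marked(b,a), marked(b,d), marked(d,a), marked(d,b), marked(e,b), near(b), near(d)}
optimal plan length = 3; 3 ≤ 3

Yes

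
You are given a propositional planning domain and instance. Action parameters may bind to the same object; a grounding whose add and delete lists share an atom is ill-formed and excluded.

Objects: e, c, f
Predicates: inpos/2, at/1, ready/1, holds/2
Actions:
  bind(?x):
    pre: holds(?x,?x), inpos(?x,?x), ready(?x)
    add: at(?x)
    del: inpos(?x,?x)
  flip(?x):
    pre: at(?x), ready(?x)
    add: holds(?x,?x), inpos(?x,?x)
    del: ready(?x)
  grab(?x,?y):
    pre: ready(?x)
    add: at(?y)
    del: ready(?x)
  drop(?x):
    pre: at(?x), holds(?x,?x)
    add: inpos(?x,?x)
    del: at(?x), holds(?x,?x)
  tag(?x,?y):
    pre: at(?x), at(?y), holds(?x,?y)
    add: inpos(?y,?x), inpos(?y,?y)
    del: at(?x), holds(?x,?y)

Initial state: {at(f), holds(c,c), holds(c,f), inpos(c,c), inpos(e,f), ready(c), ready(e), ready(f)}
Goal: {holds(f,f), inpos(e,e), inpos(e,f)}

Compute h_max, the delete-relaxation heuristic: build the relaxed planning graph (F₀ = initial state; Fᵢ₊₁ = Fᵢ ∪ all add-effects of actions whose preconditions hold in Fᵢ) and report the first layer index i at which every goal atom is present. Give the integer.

F0 = init (8 atoms)
F1 = F0 ∪ {at(c), at(e), holds(f,f), inpos(f,f)}  (12 atoms)
F2 = F1 ∪ {holds(e,e), inpos(e,e), inpos(f,c)}  (15 atoms)
goal ⊆ F2  ⇒  h_max = 2

2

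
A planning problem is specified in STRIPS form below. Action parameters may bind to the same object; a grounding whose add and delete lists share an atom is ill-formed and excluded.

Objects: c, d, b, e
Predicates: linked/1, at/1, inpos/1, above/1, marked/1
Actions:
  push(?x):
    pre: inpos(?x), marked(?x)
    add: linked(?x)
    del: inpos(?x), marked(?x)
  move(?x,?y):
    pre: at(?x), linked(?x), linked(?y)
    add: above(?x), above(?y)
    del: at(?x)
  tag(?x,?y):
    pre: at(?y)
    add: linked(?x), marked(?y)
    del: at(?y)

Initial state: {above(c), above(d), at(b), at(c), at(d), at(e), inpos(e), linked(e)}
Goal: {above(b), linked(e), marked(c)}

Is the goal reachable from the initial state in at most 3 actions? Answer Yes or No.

Yes

1. tag(b,c)  →  {above(c), above(d), at(b), at(d), at(e), inpos(e), linked(b), linked(e), marked(c)}
2. move(b,b)  →  {above(b), above(c), above(d), at(d), at(e), inpos(e), linked(b), linked(e), marked(c)}
optimal plan length = 2; 2 ≤ 3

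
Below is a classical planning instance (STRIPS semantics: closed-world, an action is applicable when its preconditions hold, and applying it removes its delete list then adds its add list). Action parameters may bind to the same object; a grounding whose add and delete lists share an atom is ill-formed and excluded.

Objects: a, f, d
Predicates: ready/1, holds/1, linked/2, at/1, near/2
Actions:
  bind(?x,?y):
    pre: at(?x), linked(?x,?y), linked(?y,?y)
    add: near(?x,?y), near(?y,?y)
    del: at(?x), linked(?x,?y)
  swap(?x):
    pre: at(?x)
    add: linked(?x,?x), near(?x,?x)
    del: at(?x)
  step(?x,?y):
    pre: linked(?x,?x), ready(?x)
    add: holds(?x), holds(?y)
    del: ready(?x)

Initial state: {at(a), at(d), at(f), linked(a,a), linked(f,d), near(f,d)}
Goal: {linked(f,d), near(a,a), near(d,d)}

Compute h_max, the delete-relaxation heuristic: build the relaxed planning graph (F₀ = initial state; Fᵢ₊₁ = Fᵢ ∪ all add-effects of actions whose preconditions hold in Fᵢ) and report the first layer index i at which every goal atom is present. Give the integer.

1

F0 = init (6 atoms)
F1 = F0 ∪ {linked(d,d), linked(f,f), near(a,a), near(d,d), near(f,f)}  (11 atoms)
goal ⊆ F1  ⇒  h_max = 1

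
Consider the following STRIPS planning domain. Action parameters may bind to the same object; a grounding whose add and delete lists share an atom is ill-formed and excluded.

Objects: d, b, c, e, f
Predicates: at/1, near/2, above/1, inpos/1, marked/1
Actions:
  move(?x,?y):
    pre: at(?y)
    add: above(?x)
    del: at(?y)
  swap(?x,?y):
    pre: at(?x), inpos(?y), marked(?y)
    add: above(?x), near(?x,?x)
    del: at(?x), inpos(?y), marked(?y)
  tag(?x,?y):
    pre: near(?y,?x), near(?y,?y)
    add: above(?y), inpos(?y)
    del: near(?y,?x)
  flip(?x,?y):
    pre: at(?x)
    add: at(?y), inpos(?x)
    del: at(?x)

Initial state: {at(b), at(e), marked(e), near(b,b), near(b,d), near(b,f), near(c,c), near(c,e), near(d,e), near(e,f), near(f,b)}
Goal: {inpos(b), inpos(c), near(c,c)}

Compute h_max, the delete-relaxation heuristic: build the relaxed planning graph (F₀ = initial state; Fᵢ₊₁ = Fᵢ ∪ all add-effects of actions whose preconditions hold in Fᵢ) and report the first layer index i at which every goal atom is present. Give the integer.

1

F0 = init (11 atoms)
F1 = F0 ∪ {above(b), above(c), above(d), above(e), above(f), at(c), at(d), at(f), inpos(b), inpos(c), inpos(e)}  (22 atoms)
goal ⊆ F1  ⇒  h_max = 1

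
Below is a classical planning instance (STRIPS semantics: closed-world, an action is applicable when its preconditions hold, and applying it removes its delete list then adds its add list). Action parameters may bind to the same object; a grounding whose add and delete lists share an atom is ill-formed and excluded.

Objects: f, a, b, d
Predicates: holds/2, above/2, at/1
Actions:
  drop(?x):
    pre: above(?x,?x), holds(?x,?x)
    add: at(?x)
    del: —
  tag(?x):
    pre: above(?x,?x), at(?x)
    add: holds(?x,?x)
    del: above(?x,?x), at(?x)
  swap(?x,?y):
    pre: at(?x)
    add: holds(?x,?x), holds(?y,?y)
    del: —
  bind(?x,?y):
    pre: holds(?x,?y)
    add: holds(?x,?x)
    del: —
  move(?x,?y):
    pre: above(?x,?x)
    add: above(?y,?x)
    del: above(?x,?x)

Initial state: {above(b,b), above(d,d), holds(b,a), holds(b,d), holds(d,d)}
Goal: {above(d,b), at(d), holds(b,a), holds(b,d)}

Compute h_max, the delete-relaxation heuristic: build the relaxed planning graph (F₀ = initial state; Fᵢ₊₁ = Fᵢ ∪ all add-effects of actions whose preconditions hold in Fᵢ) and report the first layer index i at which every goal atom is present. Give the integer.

1

F0 = init (5 atoms)
F1 = F0 ∪ {above(a,b), above(a,d), above(b,d), above(d,b), above(f,b), above(f,d), at(d), holds(b,b)}  (13 atoms)
goal ⊆ F1  ⇒  h_max = 1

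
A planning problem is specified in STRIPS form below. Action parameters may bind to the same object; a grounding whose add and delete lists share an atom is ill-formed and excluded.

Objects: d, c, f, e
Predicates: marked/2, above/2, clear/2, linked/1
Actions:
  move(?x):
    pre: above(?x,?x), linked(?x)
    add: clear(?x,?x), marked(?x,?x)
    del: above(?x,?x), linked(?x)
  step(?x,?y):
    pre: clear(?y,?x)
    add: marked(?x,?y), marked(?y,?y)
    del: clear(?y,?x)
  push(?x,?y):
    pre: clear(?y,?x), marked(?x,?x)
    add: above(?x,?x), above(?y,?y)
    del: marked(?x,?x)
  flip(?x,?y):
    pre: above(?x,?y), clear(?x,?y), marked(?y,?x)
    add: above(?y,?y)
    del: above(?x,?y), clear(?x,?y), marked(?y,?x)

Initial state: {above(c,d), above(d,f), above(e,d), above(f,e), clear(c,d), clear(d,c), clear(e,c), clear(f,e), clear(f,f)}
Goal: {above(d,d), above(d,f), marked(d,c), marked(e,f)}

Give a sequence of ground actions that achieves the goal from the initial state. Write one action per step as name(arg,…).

1. step(d,c)  →  {above(c,d), above(d,f), above(e,d), above(f,e), clear(d,c), clear(e,c), clear(f,e), clear(f,f), marked(c,c), marked(d,c)}
2. step(e,f)  →  {above(c,d), above(d,f), above(e,d), above(f,e), clear(d,c), clear(e,c), clear(f,f), marked(c,c), marked(d,c), marked(e,f), marked(f,f)}
3. push(c,d)  →  {above(c,c), above(c,d), above(d,d), above(d,f), above(e,d), above(f,e), clear(d,c), clear(e,c), clear(f,f), marked(d,c), marked(e,f), marked(f,f)}

step(d,c); step(e,f); push(c,d)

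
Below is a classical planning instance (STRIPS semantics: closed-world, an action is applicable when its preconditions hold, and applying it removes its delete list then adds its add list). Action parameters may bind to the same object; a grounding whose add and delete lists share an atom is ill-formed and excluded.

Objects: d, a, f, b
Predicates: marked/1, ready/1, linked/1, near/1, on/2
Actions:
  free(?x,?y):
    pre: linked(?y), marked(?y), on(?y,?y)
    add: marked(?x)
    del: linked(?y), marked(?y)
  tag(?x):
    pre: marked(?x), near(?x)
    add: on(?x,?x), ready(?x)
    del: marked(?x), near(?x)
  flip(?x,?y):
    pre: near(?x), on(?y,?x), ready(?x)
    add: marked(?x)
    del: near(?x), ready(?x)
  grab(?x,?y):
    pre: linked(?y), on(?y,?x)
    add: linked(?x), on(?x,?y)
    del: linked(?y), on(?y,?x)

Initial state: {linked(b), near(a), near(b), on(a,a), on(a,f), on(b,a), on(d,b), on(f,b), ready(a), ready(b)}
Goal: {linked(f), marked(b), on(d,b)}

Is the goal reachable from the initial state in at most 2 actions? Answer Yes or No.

1. flip(b,d)  →  {linked(b), marked(b), near(a), on(a,a), on(a,f), on(b,a), on(d,b), on(f,b), ready(a)}
2. grab(a,b)  →  {linked(a), marked(b), near(a), on(a,a), on(a,b), on(a,f), on(d,b), on(f,b), ready(a)}
3. grab(f,a)  →  {linked(f), marked(b), near(a), on(a,a), on(a,b), on(d,b), on(f,a), on(f,b), ready(a)}
optimal plan length = 3; 3 > 2

No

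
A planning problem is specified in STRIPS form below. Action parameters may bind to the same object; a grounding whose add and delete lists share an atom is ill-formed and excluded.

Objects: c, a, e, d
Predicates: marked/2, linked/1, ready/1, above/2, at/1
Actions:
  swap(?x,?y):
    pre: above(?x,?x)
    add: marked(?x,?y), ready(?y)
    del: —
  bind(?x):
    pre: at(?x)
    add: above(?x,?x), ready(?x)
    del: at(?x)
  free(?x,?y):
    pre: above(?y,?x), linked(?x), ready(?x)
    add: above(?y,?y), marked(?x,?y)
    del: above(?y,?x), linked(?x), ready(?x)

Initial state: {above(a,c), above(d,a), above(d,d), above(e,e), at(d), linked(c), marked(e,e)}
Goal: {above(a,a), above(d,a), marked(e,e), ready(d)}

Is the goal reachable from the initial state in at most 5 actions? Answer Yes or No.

Yes

1. swap(e,c)  →  {above(a,c), above(d,a), above(d,d), above(e,e), at(d), linked(c), marked(e,c), marked(e,e), ready(c)}
2. swap(e,d)  →  {above(a,c), above(d,a), above(d,d), above(e,e), at(d), linked(c), marked(e,c), marked(e,d), marked(e,e), ready(c), ready(d)}
3. free(c,a)  →  {above(a,a), above(d,a), above(d,d), above(e,e), at(d), marked(c,a), marked(e,c), marked(e,d), marked(e,e), ready(d)}
optimal plan length = 3; 3 ≤ 5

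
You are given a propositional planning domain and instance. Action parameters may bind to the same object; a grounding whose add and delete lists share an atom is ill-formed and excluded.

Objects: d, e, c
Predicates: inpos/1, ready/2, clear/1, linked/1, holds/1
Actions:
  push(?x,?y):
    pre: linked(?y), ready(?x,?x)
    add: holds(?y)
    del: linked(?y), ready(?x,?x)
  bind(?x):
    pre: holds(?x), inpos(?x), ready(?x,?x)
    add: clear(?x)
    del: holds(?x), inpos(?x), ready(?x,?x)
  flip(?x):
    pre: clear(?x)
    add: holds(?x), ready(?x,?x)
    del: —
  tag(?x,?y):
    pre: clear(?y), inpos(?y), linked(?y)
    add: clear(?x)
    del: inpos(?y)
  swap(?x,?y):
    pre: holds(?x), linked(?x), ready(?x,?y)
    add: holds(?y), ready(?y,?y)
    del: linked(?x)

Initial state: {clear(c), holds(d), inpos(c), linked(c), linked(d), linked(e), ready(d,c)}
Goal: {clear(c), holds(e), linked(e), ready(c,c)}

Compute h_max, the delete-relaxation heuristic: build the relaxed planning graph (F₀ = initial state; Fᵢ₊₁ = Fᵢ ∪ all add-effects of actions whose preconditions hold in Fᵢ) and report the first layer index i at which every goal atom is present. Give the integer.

F0 = init (7 atoms)
F1 = F0 ∪ {clear(d), clear(e), holds(c), ready(c,c)}  (11 atoms)
F2 = F1 ∪ {holds(e), ready(d,d), ready(e,e)}  (14 atoms)
goal ⊆ F2  ⇒  h_max = 2

2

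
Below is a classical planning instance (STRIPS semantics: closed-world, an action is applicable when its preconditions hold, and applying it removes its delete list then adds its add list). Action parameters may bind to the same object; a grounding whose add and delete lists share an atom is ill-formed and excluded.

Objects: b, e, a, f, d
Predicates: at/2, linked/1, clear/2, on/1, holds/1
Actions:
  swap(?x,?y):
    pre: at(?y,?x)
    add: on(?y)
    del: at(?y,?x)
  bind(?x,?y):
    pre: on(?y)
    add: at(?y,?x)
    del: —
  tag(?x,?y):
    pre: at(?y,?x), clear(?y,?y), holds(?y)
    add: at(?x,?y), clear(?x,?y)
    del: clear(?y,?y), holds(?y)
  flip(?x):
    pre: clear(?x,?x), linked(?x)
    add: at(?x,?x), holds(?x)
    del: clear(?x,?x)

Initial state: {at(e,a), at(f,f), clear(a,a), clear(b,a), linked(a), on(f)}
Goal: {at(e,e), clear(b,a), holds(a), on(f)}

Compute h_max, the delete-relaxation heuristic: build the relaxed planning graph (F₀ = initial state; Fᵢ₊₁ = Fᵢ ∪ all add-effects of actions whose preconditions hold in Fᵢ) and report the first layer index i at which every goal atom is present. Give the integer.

2

F0 = init (6 atoms)
F1 = F0 ∪ {at(a,a), at(f,a), at(f,b), at(f,d), at(f,e), holds(a), on(e)}  (13 atoms)
F2 = F1 ∪ {at(e,b), at(e,d), at(e,e), at(e,f), on(a)}  (18 atoms)
goal ⊆ F2  ⇒  h_max = 2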